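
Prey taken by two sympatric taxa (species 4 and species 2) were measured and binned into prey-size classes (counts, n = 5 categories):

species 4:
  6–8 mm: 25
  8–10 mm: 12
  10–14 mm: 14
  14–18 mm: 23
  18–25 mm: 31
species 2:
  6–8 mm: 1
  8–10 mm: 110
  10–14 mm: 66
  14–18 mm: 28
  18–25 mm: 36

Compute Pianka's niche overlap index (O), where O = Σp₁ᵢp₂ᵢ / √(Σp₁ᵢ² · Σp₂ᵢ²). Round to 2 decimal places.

Proportions for species 4 (n=105): 25/105=0.2381, 12/105=0.1143, 14/105=0.1333, 23/105=0.2190, 31/105=0.2952
Proportions for species 2 (n=241): 1/241=0.0041, 110/241=0.4564, 66/241=0.2739, 28/241=0.1162, 36/241=0.1494
Σ p₁ᵢp₂ᵢ = 0.000976 + 0.052167 + 0.036511 + 0.025448 + 0.044103 = 0.159205
Σp_1ᵢ² = 0.2381² + 0.1143² + 0.1333² + 0.2190² + 0.2952² = 0.056692 + 0.013064 + 0.017769 + 0.047961 + 0.087143 = 0.222629
Σp_2ᵢ² = 0.0041² + 0.4564² + 0.2739² + 0.1162² + 0.1494² = 0.000017 + 0.208301 + 0.075021 + 0.013502 + 0.022320 = 0.319161
O = 0.159205 / √(0.222629 × 0.319161) = 0.159205 / 0.2665605 = 0.5973

0.60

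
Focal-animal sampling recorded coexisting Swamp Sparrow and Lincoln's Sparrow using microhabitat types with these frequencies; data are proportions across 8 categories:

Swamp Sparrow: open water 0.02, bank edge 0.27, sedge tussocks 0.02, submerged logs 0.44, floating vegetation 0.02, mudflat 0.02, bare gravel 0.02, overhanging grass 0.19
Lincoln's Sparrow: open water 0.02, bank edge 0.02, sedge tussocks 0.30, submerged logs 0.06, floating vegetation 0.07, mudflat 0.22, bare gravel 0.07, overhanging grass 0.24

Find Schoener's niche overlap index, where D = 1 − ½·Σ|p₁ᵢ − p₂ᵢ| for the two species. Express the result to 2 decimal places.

Σ|p₁ᵢ − p₂ᵢ| = 0.00 + 0.25 + 0.28 + 0.38 + 0.05 + 0.20 + 0.05 + 0.05 = 1.26
D = 1 − ½ × 1.26 = 1 − 0.630 = 0.3700

0.37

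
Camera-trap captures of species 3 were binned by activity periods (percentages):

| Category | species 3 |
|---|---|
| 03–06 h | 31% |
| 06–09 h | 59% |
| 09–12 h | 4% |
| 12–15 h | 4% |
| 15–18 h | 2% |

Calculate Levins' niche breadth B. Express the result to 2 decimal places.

Convert percentages to proportions (divide by 100).
Σpᵢ² = 0.31² + 0.59² + 0.04² + 0.04² + 0.02² = 0.0961 + 0.3481 + 0.0016 + 0.0016 + 0.0004 = 0.4478
B = 1 / 0.4478 = 2.2331

2.23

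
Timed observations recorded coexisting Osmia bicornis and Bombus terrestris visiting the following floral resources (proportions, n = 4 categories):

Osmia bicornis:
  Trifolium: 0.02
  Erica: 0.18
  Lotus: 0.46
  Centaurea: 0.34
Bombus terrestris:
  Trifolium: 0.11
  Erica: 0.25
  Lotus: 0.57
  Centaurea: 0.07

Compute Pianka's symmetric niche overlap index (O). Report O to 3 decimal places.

0.873

Σ p₁ᵢp₂ᵢ = 0.0022 + 0.0450 + 0.2622 + 0.0238 = 0.3332
Σp_1ᵢ² = 0.02² + 0.18² + 0.46² + 0.34² = 0.0004 + 0.0324 + 0.2116 + 0.1156 = 0.3600
Σp_2ᵢ² = 0.11² + 0.25² + 0.57² + 0.07² = 0.0121 + 0.0625 + 0.3249 + 0.0049 = 0.4044
O = 0.3332 / √(0.3600 × 0.4044) = 0.3332 / 0.381555 = 0.87327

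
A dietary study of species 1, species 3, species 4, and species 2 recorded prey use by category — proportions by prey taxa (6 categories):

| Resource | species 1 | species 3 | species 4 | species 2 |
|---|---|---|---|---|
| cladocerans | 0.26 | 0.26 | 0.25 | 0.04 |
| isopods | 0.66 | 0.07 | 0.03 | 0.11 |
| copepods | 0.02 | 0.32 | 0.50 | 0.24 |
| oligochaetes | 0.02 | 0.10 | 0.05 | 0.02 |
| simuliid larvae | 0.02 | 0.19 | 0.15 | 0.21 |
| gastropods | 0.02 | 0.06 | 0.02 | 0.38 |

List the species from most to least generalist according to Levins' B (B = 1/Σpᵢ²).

species 3 > species 2 > species 4 > species 1

Σp_1ᵢ² = 0.26² + 0.66² + 0.02² + 0.02² + 0.02² + 0.02² = 0.0676 + 0.4356 + 0.0004 + 0.0004 + 0.0004 + 0.0004 = 0.5048
B_1 = 1 / 0.5048 = 1.9810
Σp_3ᵢ² = 0.26² + 0.07² + 0.32² + 0.10² + 0.19² + 0.06² = 0.0676 + 0.0049 + 0.1024 + 0.0100 + 0.0361 + 0.0036 = 0.2246
B_3 = 1 / 0.2246 = 4.4524
Σp_4ᵢ² = 0.25² + 0.03² + 0.50² + 0.05² + 0.15² + 0.02² = 0.0625 + 0.0009 + 0.2500 + 0.0025 + 0.0225 + 0.0004 = 0.3388
B_4 = 1 / 0.3388 = 2.9516
Σp_2ᵢ² = 0.04² + 0.11² + 0.24² + 0.02² + 0.21² + 0.38² = 0.0016 + 0.0121 + 0.0576 + 0.0004 + 0.0441 + 0.1444 = 0.2602
B_2 = 1 / 0.2602 = 3.8432
Ranking by B (broadest → narrowest): species 3 (4.45) > species 2 (3.84) > species 4 (2.95) > species 1 (1.98)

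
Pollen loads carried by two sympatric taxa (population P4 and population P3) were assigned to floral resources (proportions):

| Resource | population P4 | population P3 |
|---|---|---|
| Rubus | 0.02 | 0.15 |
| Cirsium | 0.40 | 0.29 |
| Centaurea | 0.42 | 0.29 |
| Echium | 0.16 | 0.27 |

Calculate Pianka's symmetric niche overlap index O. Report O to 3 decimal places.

Σ p₁ᵢp₂ᵢ = 0.0030 + 0.1160 + 0.1218 + 0.0432 = 0.2840
Σp_1ᵢ² = 0.02² + 0.40² + 0.42² + 0.16² = 0.0004 + 0.1600 + 0.1764 + 0.0256 = 0.3624
Σp_2ᵢ² = 0.15² + 0.29² + 0.29² + 0.27² = 0.0225 + 0.0841 + 0.0841 + 0.0729 = 0.2636
O = 0.2840 / √(0.3624 × 0.2636) = 0.2840 / 0.309077 = 0.91886

0.919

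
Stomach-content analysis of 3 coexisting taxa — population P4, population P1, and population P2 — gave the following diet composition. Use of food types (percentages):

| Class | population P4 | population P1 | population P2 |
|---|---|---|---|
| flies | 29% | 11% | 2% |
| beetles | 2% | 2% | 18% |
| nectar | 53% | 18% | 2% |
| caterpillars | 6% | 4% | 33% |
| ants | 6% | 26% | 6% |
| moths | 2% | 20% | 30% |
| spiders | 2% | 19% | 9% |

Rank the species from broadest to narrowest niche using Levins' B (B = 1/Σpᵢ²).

Convert percentages to proportions (divide by 100).
Σp_P4ᵢ² = 0.29² + 0.02² + 0.53² + 0.06² + 0.06² + 0.02² + 0.02² = 0.0841 + 0.0004 + 0.2809 + 0.0036 + 0.0036 + 0.0004 + 0.0004 = 0.3734
B_P4 = 1 / 0.3734 = 2.6781
Σp_P1ᵢ² = 0.11² + 0.02² + 0.18² + 0.04² + 0.26² + 0.20² + 0.19² = 0.0121 + 0.0004 + 0.0324 + 0.0016 + 0.0676 + 0.0400 + 0.0361 = 0.1902
B_P1 = 1 / 0.1902 = 5.2576
Σp_P2ᵢ² = 0.02² + 0.18² + 0.02² + 0.33² + 0.06² + 0.30² + 0.09² = 0.0004 + 0.0324 + 0.0004 + 0.1089 + 0.0036 + 0.0900 + 0.0081 = 0.2438
B_P2 = 1 / 0.2438 = 4.1017
Ranking by B (broadest → narrowest): population P1 (5.26) > population P2 (4.10) > population P4 (2.68)

population P1 > population P2 > population P4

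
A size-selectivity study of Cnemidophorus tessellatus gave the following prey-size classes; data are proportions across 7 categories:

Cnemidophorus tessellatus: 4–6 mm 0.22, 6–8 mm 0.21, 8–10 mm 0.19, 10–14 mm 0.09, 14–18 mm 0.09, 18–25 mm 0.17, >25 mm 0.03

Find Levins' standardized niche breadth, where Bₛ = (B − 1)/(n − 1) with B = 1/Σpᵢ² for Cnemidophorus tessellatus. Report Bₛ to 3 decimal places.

Σpᵢ² = 0.22² + 0.21² + 0.19² + 0.09² + 0.09² + 0.17² + 0.03² = 0.0484 + 0.0441 + 0.0361 + 0.0081 + 0.0081 + 0.0289 + 0.0009 = 0.1746
B = 1 / 0.1746 = 5.72738
Bₛ = (B − 1)/(n − 1) = (5.72738 − 1)/(7 − 1) = 4.72738/6 = 0.78790

0.788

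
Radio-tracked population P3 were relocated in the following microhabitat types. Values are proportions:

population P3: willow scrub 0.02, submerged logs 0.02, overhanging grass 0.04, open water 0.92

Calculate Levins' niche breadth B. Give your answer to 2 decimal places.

1.18

Σpᵢ² = 0.02² + 0.02² + 0.04² + 0.92² = 0.0004 + 0.0004 + 0.0016 + 0.8464 = 0.8488
B = 1 / 0.8488 = 1.1781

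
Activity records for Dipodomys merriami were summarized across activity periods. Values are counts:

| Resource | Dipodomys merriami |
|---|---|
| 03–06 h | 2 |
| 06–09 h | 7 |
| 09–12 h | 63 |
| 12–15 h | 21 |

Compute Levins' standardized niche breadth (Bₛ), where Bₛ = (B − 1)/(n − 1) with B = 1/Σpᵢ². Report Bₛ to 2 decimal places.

Proportions for Dipodomys merriami (n=93): 2/93=0.0215, 7/93=0.0753, 63/93=0.6774, 21/93=0.2258
Σpᵢ² = 0.0215² + 0.0753² + 0.6774² + 0.2258² = 0.000462 + 0.005670 + 0.458871 + 0.050986 = 0.515989
B = 1 / 0.515989 = 1.9380
Bₛ = (B − 1)/(n − 1) = (1.9380 − 1)/(4 − 1) = 0.9380/3 = 0.3127

0.31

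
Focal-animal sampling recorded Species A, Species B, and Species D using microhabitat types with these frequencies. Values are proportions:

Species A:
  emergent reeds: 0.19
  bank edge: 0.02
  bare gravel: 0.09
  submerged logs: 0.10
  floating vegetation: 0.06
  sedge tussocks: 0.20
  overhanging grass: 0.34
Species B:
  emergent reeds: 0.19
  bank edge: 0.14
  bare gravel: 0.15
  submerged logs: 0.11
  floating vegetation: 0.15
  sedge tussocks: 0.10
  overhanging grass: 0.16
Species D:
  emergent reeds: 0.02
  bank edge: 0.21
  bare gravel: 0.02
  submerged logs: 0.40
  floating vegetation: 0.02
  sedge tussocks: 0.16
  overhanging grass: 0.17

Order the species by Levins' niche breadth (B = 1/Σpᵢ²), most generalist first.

Σp_Aᵢ² = 0.19² + 0.02² + 0.09² + 0.10² + 0.06² + 0.20² + 0.34² = 0.0361 + 0.0004 + 0.0081 + 0.0100 + 0.0036 + 0.0400 + 0.1156 = 0.2138
B_A = 1 / 0.2138 = 4.6773
Σp_Bᵢ² = 0.19² + 0.14² + 0.15² + 0.11² + 0.15² + 0.10² + 0.16² = 0.0361 + 0.0196 + 0.0225 + 0.0121 + 0.0225 + 0.0100 + 0.0256 = 0.1484
B_B = 1 / 0.1484 = 6.7385
Σp_Dᵢ² = 0.02² + 0.21² + 0.02² + 0.40² + 0.02² + 0.16² + 0.17² = 0.0004 + 0.0441 + 0.0004 + 0.1600 + 0.0004 + 0.0256 + 0.0289 = 0.2598
B_D = 1 / 0.2598 = 3.8491
Ranking by B (broadest → narrowest): Species B (6.74) > Species A (4.68) > Species D (3.85)

Species B > Species A > Species D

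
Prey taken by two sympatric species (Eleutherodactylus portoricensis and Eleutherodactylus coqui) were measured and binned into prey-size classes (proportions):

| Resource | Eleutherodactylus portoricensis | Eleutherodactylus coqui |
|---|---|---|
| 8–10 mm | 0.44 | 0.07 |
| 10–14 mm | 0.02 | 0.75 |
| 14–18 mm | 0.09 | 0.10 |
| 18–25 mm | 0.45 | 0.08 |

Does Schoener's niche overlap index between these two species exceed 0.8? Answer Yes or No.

No

Σ|p₁ᵢ − p₂ᵢ| = 0.37 + 0.73 + 0.01 + 0.37 = 1.48
D = 1 − ½ × 1.48 = 1 − 0.740 = 0.2600
D = 0.2600 < 0.8 → No.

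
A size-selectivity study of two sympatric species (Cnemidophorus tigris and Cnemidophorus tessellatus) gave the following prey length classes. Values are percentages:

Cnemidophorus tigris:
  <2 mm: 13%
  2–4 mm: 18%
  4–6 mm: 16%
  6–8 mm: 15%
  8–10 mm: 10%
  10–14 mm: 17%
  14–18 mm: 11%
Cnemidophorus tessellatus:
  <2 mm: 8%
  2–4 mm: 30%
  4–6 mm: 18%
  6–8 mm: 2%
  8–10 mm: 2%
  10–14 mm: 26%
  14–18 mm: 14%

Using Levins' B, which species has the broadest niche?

Cnemidophorus tigris

Convert percentages to proportions (divide by 100).
Σp_tigrᵢ² = 0.13² + 0.18² + 0.16² + 0.15² + 0.10² + 0.17² + 0.11² = 0.0169 + 0.0324 + 0.0256 + 0.0225 + 0.0100 + 0.0289 + 0.0121 = 0.1484
B_tigr = 1 / 0.1484 = 6.7385
Σp_tessᵢ² = 0.08² + 0.30² + 0.18² + 0.02² + 0.02² + 0.26² + 0.14² = 0.0064 + 0.0900 + 0.0324 + 0.0004 + 0.0004 + 0.0676 + 0.0196 = 0.2168
B_tess = 1 / 0.2168 = 4.6125
Highest B → broadest niche (most generalist): Cnemidophorus tigris (B = 6.74).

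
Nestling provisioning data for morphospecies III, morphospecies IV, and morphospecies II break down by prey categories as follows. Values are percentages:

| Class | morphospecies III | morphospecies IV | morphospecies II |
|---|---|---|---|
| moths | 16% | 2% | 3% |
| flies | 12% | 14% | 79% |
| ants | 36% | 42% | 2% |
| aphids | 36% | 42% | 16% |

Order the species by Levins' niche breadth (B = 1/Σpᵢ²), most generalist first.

Convert percentages to proportions (divide by 100).
Σp_IIIᵢ² = 0.16² + 0.12² + 0.36² + 0.36² = 0.0256 + 0.0144 + 0.1296 + 0.1296 = 0.2992
B_III = 1 / 0.2992 = 3.3422
Σp_IVᵢ² = 0.02² + 0.14² + 0.42² + 0.42² = 0.0004 + 0.0196 + 0.1764 + 0.1764 = 0.3728
B_IV = 1 / 0.3728 = 2.6824
Σp_IIᵢ² = 0.03² + 0.79² + 0.02² + 0.16² = 0.0009 + 0.6241 + 0.0004 + 0.0256 = 0.6510
B_II = 1 / 0.6510 = 1.5361
Ranking by B (broadest → narrowest): morphospecies III (3.34) > morphospecies IV (2.68) > morphospecies II (1.54)

morphospecies III > morphospecies IV > morphospecies II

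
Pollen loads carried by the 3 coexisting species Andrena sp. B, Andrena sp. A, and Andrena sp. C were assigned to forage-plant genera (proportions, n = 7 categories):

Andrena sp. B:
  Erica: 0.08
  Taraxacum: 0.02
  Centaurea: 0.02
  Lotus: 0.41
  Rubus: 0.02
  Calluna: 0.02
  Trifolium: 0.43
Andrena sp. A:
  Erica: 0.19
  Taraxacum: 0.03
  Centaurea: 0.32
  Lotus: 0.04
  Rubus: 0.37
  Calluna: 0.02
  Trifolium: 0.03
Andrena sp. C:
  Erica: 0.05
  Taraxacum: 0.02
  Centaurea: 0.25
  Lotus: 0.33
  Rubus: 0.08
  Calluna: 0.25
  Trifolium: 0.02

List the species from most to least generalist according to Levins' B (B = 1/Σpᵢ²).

Andrena sp. C > Andrena sp. A > Andrena sp. B

Σp_Bᵢ² = 0.08² + 0.02² + 0.02² + 0.41² + 0.02² + 0.02² + 0.43² = 0.0064 + 0.0004 + 0.0004 + 0.1681 + 0.0004 + 0.0004 + 0.1849 = 0.3610
B_B = 1 / 0.3610 = 2.7701
Σp_Aᵢ² = 0.19² + 0.03² + 0.32² + 0.04² + 0.37² + 0.02² + 0.03² = 0.0361 + 0.0009 + 0.1024 + 0.0016 + 0.1369 + 0.0004 + 0.0009 = 0.2792
B_A = 1 / 0.2792 = 3.5817
Σp_Cᵢ² = 0.05² + 0.02² + 0.25² + 0.33² + 0.08² + 0.25² + 0.02² = 0.0025 + 0.0004 + 0.0625 + 0.1089 + 0.0064 + 0.0625 + 0.0004 = 0.2436
B_C = 1 / 0.2436 = 4.1051
Ranking by B (broadest → narrowest): Andrena sp. C (4.11) > Andrena sp. A (3.58) > Andrena sp. B (2.77)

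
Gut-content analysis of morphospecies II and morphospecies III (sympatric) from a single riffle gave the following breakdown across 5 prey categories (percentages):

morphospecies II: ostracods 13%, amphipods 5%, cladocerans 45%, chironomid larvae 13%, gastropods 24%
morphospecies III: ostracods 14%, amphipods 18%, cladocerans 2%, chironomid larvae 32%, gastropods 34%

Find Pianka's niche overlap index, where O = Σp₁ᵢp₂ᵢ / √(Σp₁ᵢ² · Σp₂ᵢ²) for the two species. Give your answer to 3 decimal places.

Convert percentages to proportions (divide by 100).
Σ p₁ᵢp₂ᵢ = 0.0182 + 0.0090 + 0.0090 + 0.0416 + 0.0816 = 0.1594
Σp_1ᵢ² = 0.13² + 0.05² + 0.45² + 0.13² + 0.24² = 0.0169 + 0.0025 + 0.2025 + 0.0169 + 0.0576 = 0.2964
Σp_2ᵢ² = 0.14² + 0.18² + 0.02² + 0.32² + 0.34² = 0.0196 + 0.0324 + 0.0004 + 0.1024 + 0.1156 = 0.2704
O = 0.1594 / √(0.2964 × 0.2704) = 0.1594 / 0.283102 = 0.56305

0.563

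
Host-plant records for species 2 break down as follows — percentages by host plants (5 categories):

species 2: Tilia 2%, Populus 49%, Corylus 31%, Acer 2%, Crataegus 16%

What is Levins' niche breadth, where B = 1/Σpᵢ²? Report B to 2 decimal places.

2.76

Convert percentages to proportions (divide by 100).
Σpᵢ² = 0.02² + 0.49² + 0.31² + 0.02² + 0.16² = 0.0004 + 0.2401 + 0.0961 + 0.0004 + 0.0256 = 0.3626
B = 1 / 0.3626 = 2.7579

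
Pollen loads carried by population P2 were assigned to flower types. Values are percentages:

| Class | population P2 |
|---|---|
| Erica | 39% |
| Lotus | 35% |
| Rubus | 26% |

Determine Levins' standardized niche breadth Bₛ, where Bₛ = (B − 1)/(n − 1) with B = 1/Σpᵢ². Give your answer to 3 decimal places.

0.961

Convert percentages to proportions (divide by 100).
Σpᵢ² = 0.39² + 0.35² + 0.26² = 0.1521 + 0.1225 + 0.0676 = 0.3422
B = 1 / 0.3422 = 2.92227
Bₛ = (B − 1)/(n − 1) = (2.92227 − 1)/(3 − 1) = 1.92227/2 = 0.96114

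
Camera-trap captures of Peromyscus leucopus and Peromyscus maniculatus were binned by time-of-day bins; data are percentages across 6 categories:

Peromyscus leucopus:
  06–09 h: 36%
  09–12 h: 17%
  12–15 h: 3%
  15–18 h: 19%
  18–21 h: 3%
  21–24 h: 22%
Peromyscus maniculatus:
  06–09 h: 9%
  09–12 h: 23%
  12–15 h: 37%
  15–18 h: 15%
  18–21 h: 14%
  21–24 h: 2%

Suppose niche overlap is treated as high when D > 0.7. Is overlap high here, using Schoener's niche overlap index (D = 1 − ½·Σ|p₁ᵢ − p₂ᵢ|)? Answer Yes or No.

No

Convert percentages to proportions (divide by 100).
Σ|p₁ᵢ − p₂ᵢ| = 0.27 + 0.06 + 0.34 + 0.04 + 0.11 + 0.20 = 1.02
D = 1 − ½ × 1.02 = 1 − 0.510 = 0.4900
D = 0.4900 < 0.7 → No.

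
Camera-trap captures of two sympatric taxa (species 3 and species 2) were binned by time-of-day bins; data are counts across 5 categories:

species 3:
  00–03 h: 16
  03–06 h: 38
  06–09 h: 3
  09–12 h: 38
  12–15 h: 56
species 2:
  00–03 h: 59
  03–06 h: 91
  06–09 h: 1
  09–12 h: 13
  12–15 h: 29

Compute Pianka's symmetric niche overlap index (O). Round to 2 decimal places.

Proportions for species 3 (n=151): 16/151=0.1060, 38/151=0.2517, 3/151=0.0199, 38/151=0.2517, 56/151=0.3709
Proportions for species 2 (n=193): 59/193=0.3057, 91/193=0.4715, 1/193=0.0052, 13/193=0.0674, 29/193=0.1503
Σ p₁ᵢp₂ᵢ = 0.032404 + 0.118677 + 0.000103 + 0.016965 + 0.055746 = 0.223895
Σp_1ᵢ² = 0.1060² + 0.2517² + 0.0199² + 0.2517² + 0.3709² = 0.011236 + 0.063353 + 0.000396 + 0.063353 + 0.137567 = 0.275905
Σp_2ᵢ² = 0.3057² + 0.4715² + 0.0052² + 0.0674² + 0.1503² = 0.093452 + 0.222312 + 0.000027 + 0.004543 + 0.022590 = 0.342924
O = 0.223895 / √(0.275905 × 0.342924) = 0.223895 / 0.3075946 = 0.7279

0.73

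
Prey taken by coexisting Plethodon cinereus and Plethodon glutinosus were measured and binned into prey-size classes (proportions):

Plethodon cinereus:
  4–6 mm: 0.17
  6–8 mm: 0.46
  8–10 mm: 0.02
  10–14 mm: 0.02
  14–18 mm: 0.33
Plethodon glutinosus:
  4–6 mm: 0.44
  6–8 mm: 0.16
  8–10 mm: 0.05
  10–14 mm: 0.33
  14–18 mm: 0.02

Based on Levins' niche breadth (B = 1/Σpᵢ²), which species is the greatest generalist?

Σp_cineᵢ² = 0.17² + 0.46² + 0.02² + 0.02² + 0.33² = 0.0289 + 0.2116 + 0.0004 + 0.0004 + 0.1089 = 0.3502
B_cine = 1 / 0.3502 = 2.8555
Σp_glutᵢ² = 0.44² + 0.16² + 0.05² + 0.33² + 0.02² = 0.1936 + 0.0256 + 0.0025 + 0.1089 + 0.0004 = 0.3310
B_glut = 1 / 0.3310 = 3.0211
Highest B → broadest niche (most generalist): Plethodon glutinosus (B = 3.02).

Plethodon glutinosus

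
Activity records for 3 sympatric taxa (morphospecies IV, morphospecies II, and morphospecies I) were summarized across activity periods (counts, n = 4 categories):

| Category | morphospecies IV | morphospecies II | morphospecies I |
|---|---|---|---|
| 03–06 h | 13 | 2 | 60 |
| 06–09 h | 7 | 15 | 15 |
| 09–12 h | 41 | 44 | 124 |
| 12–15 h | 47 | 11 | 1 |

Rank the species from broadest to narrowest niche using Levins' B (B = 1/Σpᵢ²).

morphospecies IV > morphospecies II > morphospecies I

Proportions for morphospecies IV (n=108): 13/108=0.1204, 7/108=0.0648, 41/108=0.3796, 47/108=0.4352
Proportions for morphospecies II (n=72): 2/72=0.0278, 15/72=0.2083, 44/72=0.6111, 11/72=0.1528
Proportions for morphospecies I (n=200): 60/200=0.3000, 15/200=0.0750, 124/200=0.6200, 1/200=0.0050
Σp_IVᵢ² = 0.1204² + 0.0648² + 0.3796² + 0.4352² = 0.014496 + 0.004199 + 0.144096 + 0.189399 = 0.352190
B_IV = 1 / 0.352190 = 2.8394
Σp_IIᵢ² = 0.0278² + 0.2083² + 0.6111² + 0.1528² = 0.000773 + 0.043389 + 0.373443 + 0.023348 = 0.440953
B_II = 1 / 0.440953 = 2.2678
Σp_Iᵢ² = 0.3000² + 0.0750² + 0.6200² + 0.0050² = 0.090000 + 0.005625 + 0.384400 + 0.000025 = 0.480050
B_I = 1 / 0.480050 = 2.0831
Ranking by B (broadest → narrowest): morphospecies IV (2.84) > morphospecies II (2.27) > morphospecies I (2.08)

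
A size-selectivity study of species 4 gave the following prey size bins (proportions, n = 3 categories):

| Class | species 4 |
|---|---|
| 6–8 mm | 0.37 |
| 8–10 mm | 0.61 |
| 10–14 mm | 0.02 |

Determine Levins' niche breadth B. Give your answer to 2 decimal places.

Σpᵢ² = 0.37² + 0.61² + 0.02² = 0.1369 + 0.3721 + 0.0004 = 0.5094
B = 1 / 0.5094 = 1.9631

1.96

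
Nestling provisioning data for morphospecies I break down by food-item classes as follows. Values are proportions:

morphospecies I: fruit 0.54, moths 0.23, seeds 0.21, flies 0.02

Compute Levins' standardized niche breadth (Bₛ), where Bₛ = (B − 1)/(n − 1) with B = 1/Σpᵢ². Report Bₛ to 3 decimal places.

Σpᵢ² = 0.54² + 0.23² + 0.21² + 0.02² = 0.2916 + 0.0529 + 0.0441 + 0.0004 = 0.3890
B = 1 / 0.3890 = 2.57069
Bₛ = (B − 1)/(n − 1) = (2.57069 − 1)/(4 − 1) = 1.57069/3 = 0.52356

0.524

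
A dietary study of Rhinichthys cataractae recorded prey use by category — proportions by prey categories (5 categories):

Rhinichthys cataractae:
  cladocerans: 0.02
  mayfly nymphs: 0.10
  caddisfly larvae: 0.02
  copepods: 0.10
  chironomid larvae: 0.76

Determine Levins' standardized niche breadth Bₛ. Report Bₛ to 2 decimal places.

0.17

Σpᵢ² = 0.02² + 0.10² + 0.02² + 0.10² + 0.76² = 0.0004 + 0.0100 + 0.0004 + 0.0100 + 0.5776 = 0.5984
B = 1 / 0.5984 = 1.6711
Bₛ = (B − 1)/(n − 1) = (1.6711 − 1)/(5 − 1) = 0.6711/4 = 0.1678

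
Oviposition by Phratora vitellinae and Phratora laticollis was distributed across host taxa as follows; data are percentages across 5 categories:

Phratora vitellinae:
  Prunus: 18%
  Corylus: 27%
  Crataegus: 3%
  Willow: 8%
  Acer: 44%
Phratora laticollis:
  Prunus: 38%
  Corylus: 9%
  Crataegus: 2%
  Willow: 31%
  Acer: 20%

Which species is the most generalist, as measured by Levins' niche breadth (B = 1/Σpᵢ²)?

Convert percentages to proportions (divide by 100).
Σp_viteᵢ² = 0.18² + 0.27² + 0.03² + 0.08² + 0.44² = 0.0324 + 0.0729 + 0.0009 + 0.0064 + 0.1936 = 0.3062
B_vite = 1 / 0.3062 = 3.2658
Σp_latiᵢ² = 0.38² + 0.09² + 0.02² + 0.31² + 0.20² = 0.1444 + 0.0081 + 0.0004 + 0.0961 + 0.0400 = 0.2890
B_lati = 1 / 0.2890 = 3.4602
Highest B → broadest niche (most generalist): Phratora laticollis (B = 3.46).

Phratora laticollis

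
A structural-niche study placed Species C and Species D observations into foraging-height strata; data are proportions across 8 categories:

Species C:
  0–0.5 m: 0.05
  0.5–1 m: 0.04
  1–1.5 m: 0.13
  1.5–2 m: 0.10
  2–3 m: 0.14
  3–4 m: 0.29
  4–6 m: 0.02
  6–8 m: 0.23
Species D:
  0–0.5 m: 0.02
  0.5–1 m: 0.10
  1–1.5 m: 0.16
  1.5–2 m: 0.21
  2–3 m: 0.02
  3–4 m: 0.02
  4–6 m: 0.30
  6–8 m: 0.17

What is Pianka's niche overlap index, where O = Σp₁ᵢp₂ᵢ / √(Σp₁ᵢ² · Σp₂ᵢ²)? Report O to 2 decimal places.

0.52

Σ p₁ᵢp₂ᵢ = 0.0010 + 0.0040 + 0.0208 + 0.0210 + 0.0028 + 0.0058 + 0.0060 + 0.0391 = 0.1005
Σp_1ᵢ² = 0.05² + 0.04² + 0.13² + 0.10² + 0.14² + 0.29² + 0.02² + 0.23² = 0.0025 + 0.0016 + 0.0169 + 0.0100 + 0.0196 + 0.0841 + 0.0004 + 0.0529 = 0.1880
Σp_2ᵢ² = 0.02² + 0.10² + 0.16² + 0.21² + 0.02² + 0.02² + 0.30² + 0.17² = 0.0004 + 0.0100 + 0.0256 + 0.0441 + 0.0004 + 0.0004 + 0.0900 + 0.0289 = 0.1998
O = 0.1005 / √(0.1880 × 0.1998) = 0.1005 / 0.19381 = 0.5185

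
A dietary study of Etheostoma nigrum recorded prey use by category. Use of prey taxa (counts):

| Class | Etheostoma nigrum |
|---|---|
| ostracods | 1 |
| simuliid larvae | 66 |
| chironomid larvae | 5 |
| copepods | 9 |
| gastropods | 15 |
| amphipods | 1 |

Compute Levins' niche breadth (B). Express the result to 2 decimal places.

Proportions for Etheostoma nigrum (n=97): 1/97=0.0103, 66/97=0.6804, 5/97=0.0515, 9/97=0.0928, 15/97=0.1546, 1/97=0.0103
Σpᵢ² = 0.0103² + 0.6804² + 0.0515² + 0.0928² + 0.1546² + 0.0103² = 0.000106 + 0.462944 + 0.002652 + 0.008612 + 0.023901 + 0.000106 = 0.498321
B = 1 / 0.498321 = 2.0067

2.01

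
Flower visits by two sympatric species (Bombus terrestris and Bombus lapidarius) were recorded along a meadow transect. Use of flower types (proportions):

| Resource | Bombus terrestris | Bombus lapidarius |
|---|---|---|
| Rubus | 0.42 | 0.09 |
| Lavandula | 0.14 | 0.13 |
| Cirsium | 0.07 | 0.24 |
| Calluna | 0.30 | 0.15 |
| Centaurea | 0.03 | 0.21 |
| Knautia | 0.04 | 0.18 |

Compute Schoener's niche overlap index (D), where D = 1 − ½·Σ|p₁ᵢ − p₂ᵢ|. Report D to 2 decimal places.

Σ|p₁ᵢ − p₂ᵢ| = 0.33 + 0.01 + 0.17 + 0.15 + 0.18 + 0.14 = 0.98
D = 1 − ½ × 0.98 = 1 − 0.490 = 0.5100

0.51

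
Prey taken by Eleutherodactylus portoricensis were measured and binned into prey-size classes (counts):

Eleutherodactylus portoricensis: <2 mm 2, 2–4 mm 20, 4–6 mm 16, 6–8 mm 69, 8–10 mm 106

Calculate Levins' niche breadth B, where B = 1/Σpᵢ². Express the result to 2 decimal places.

Proportions for Eleutherodactylus portoricensis (n=213): 2/213=0.0094, 20/213=0.0939, 16/213=0.0751, 69/213=0.3239, 106/213=0.4977
Σpᵢ² = 0.0094² + 0.0939² + 0.0751² + 0.3239² + 0.4977² = 0.000088 + 0.008817 + 0.005640 + 0.104911 + 0.247705 = 0.367161
B = 1 / 0.367161 = 2.7236

2.72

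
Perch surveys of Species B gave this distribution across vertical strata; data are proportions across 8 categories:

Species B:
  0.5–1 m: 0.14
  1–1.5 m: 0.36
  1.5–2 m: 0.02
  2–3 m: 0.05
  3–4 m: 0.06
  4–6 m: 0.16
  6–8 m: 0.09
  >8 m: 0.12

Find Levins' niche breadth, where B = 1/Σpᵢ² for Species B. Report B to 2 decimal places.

4.91

Σpᵢ² = 0.14² + 0.36² + 0.02² + 0.05² + 0.06² + 0.16² + 0.09² + 0.12² = 0.0196 + 0.1296 + 0.0004 + 0.0025 + 0.0036 + 0.0256 + 0.0081 + 0.0144 = 0.2038
B = 1 / 0.2038 = 4.9068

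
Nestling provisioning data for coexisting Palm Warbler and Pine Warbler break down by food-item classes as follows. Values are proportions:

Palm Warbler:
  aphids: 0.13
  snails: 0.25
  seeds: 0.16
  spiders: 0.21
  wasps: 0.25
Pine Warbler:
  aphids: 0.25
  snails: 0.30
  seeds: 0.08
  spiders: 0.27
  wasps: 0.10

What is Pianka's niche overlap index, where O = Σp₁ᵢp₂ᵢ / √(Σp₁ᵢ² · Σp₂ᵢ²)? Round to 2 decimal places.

0.89

Σ p₁ᵢp₂ᵢ = 0.0325 + 0.0750 + 0.0128 + 0.0567 + 0.0250 = 0.2020
Σp_1ᵢ² = 0.13² + 0.25² + 0.16² + 0.21² + 0.25² = 0.0169 + 0.0625 + 0.0256 + 0.0441 + 0.0625 = 0.2116
Σp_2ᵢ² = 0.25² + 0.30² + 0.08² + 0.27² + 0.10² = 0.0625 + 0.0900 + 0.0064 + 0.0729 + 0.0100 = 0.2418
O = 0.2020 / √(0.2116 × 0.2418) = 0.2020 / 0.22620 = 0.8930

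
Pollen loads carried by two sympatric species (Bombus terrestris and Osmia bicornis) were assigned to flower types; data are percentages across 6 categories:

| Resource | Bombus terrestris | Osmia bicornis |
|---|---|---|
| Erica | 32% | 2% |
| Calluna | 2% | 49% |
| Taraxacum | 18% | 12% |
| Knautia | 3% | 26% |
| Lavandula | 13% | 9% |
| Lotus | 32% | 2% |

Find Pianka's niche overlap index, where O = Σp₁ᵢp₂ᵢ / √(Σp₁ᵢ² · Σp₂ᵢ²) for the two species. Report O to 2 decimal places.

0.22

Convert percentages to proportions (divide by 100).
Σ p₁ᵢp₂ᵢ = 0.0064 + 0.0098 + 0.0216 + 0.0078 + 0.0117 + 0.0064 = 0.0637
Σp_1ᵢ² = 0.32² + 0.02² + 0.18² + 0.03² + 0.13² + 0.32² = 0.1024 + 0.0004 + 0.0324 + 0.0009 + 0.0169 + 0.1024 = 0.2554
Σp_2ᵢ² = 0.02² + 0.49² + 0.12² + 0.26² + 0.09² + 0.02² = 0.0004 + 0.2401 + 0.0144 + 0.0676 + 0.0081 + 0.0004 = 0.3310
O = 0.0637 / √(0.2554 × 0.3310) = 0.0637 / 0.29075 = 0.2191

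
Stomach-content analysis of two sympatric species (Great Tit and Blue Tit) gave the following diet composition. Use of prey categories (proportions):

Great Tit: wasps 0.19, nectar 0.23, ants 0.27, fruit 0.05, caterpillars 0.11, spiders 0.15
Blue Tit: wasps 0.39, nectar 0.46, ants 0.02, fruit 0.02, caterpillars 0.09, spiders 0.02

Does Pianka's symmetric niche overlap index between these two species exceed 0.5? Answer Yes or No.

Σ p₁ᵢp₂ᵢ = 0.0741 + 0.1058 + 0.0054 + 0.0010 + 0.0099 + 0.0030 = 0.1992
Σp_1ᵢ² = 0.19² + 0.23² + 0.27² + 0.05² + 0.11² + 0.15² = 0.0361 + 0.0529 + 0.0729 + 0.0025 + 0.0121 + 0.0225 = 0.1990
Σp_2ᵢ² = 0.39² + 0.46² + 0.02² + 0.02² + 0.09² + 0.02² = 0.1521 + 0.2116 + 0.0004 + 0.0004 + 0.0081 + 0.0004 = 0.3730
O = 0.1992 / √(0.1990 × 0.3730) = 0.1992 / 0.27245 = 0.7311
O = 0.7311 > 0.5 → Yes.

Yes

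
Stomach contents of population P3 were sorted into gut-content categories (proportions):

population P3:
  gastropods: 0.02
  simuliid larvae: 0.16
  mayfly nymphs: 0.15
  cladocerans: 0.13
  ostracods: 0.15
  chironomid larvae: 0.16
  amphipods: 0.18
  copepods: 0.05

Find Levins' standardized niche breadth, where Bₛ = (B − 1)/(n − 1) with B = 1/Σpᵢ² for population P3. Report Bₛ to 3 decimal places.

Σpᵢ² = 0.02² + 0.16² + 0.15² + 0.13² + 0.15² + 0.16² + 0.18² + 0.05² = 0.0004 + 0.0256 + 0.0225 + 0.0169 + 0.0225 + 0.0256 + 0.0324 + 0.0025 = 0.1484
B = 1 / 0.1484 = 6.73854
Bₛ = (B − 1)/(n − 1) = (6.73854 − 1)/(8 − 1) = 5.73854/7 = 0.81979

0.820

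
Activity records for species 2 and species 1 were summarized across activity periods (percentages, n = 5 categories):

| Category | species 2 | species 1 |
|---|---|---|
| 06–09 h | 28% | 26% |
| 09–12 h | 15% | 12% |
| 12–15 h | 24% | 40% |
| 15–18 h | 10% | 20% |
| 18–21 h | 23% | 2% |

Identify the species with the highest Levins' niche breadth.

Convert percentages to proportions (divide by 100).
Σp_2ᵢ² = 0.28² + 0.15² + 0.24² + 0.10² + 0.23² = 0.0784 + 0.0225 + 0.0576 + 0.0100 + 0.0529 = 0.2214
B_2 = 1 / 0.2214 = 4.5167
Σp_1ᵢ² = 0.26² + 0.12² + 0.40² + 0.20² + 0.02² = 0.0676 + 0.0144 + 0.1600 + 0.0400 + 0.0004 = 0.2824
B_1 = 1 / 0.2824 = 3.5411
Highest B → broadest niche (most generalist): species 2 (B = 4.52).

species 2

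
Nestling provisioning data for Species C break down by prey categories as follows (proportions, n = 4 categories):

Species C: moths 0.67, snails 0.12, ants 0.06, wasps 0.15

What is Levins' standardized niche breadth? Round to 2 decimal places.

Σpᵢ² = 0.67² + 0.12² + 0.06² + 0.15² = 0.4489 + 0.0144 + 0.0036 + 0.0225 = 0.4894
B = 1 / 0.4894 = 2.0433
Bₛ = (B − 1)/(n − 1) = (2.0433 − 1)/(4 − 1) = 1.0433/3 = 0.3478

0.35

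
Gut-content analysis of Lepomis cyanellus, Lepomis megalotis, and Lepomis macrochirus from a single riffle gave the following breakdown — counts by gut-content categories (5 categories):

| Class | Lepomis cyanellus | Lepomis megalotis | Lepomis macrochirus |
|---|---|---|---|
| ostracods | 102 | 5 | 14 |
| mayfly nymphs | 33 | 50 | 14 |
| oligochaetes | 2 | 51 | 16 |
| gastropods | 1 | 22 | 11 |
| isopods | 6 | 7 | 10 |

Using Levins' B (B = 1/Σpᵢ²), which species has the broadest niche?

Lepomis macrochirus

Proportions for Lepomis cyanellus (n=144): 102/144=0.7083, 33/144=0.2292, 2/144=0.0139, 1/144=0.0069, 6/144=0.0417
Proportions for Lepomis megalotis (n=135): 5/135=0.0370, 50/135=0.3704, 51/135=0.3778, 22/135=0.1630, 7/135=0.0519
Proportions for Lepomis macrochirus (n=65): 14/65=0.2154, 14/65=0.2154, 16/65=0.2462, 11/65=0.1692, 10/65=0.1538
Σp_cyanᵢ² = 0.7083² + 0.2292² + 0.0139² + 0.0069² + 0.0417² = 0.501689 + 0.052533 + 0.000193 + 0.000048 + 0.001739 = 0.556202
B_cyan = 1 / 0.556202 = 1.7979
Σp_megaᵢ² = 0.0370² + 0.3704² + 0.3778² + 0.1630² + 0.0519² = 0.001369 + 0.137196 + 0.142733 + 0.026569 + 0.002694 = 0.310561
B_mega = 1 / 0.310561 = 3.2200
Σp_macrᵢ² = 0.2154² + 0.2154² + 0.2462² + 0.1692² + 0.1538² = 0.046397 + 0.046397 + 0.060614 + 0.028629 + 0.023654 = 0.205691
B_macr = 1 / 0.205691 = 4.8617
Highest B → broadest niche (most generalist): Lepomis macrochirus (B = 4.86).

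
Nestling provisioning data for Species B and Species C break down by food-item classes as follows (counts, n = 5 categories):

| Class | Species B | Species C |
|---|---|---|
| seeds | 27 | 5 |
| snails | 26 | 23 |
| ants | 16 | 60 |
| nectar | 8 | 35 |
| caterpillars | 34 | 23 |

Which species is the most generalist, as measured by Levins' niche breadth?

Species B

Proportions for Species B (n=111): 27/111=0.2432, 26/111=0.2342, 16/111=0.1441, 8/111=0.0721, 34/111=0.3063
Proportions for Species C (n=146): 5/146=0.0342, 23/146=0.1575, 60/146=0.4110, 35/146=0.2397, 23/146=0.1575
Σp_Bᵢ² = 0.2432² + 0.2342² + 0.1441² + 0.0721² + 0.3063² = 0.059146 + 0.054850 + 0.020765 + 0.005198 + 0.093820 = 0.233779
B_B = 1 / 0.233779 = 4.2775
Σp_Cᵢ² = 0.0342² + 0.1575² + 0.4110² + 0.2397² + 0.1575² = 0.001170 + 0.024806 + 0.168921 + 0.057456 + 0.024806 = 0.277159
B_C = 1 / 0.277159 = 3.6080
Highest B → broadest niche (most generalist): Species B (B = 4.28).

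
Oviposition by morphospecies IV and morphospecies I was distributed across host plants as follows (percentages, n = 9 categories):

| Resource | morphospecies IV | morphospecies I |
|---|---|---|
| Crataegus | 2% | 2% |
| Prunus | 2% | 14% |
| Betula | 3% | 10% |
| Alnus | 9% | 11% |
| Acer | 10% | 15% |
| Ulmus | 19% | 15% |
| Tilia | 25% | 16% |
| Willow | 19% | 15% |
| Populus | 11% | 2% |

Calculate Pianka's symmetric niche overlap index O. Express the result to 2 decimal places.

0.87

Convert percentages to proportions (divide by 100).
Σ p₁ᵢp₂ᵢ = 0.0004 + 0.0028 + 0.0030 + 0.0099 + 0.0150 + 0.0285 + 0.0400 + 0.0285 + 0.0022 = 0.1303
Σp_1ᵢ² = 0.02² + 0.02² + 0.03² + 0.09² + 0.10² + 0.19² + 0.25² + 0.19² + 0.11² = 0.0004 + 0.0004 + 0.0009 + 0.0081 + 0.0100 + 0.0361 + 0.0625 + 0.0361 + 0.0121 = 0.1666
Σp_2ᵢ² = 0.02² + 0.14² + 0.10² + 0.11² + 0.15² + 0.15² + 0.16² + 0.15² + 0.02² = 0.0004 + 0.0196 + 0.0100 + 0.0121 + 0.0225 + 0.0225 + 0.0256 + 0.0225 + 0.0004 = 0.1356
O = 0.1303 / √(0.1666 × 0.1356) = 0.1303 / 0.15030 = 0.8669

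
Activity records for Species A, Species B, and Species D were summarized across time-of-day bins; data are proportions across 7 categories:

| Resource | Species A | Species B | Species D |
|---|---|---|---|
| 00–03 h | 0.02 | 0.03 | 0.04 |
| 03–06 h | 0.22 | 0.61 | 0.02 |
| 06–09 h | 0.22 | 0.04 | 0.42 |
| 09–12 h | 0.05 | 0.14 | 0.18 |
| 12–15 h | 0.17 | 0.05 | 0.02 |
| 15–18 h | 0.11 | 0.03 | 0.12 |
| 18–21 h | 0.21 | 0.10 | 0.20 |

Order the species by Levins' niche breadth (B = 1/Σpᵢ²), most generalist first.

Σp_Aᵢ² = 0.02² + 0.22² + 0.22² + 0.05² + 0.17² + 0.11² + 0.21² = 0.0004 + 0.0484 + 0.0484 + 0.0025 + 0.0289 + 0.0121 + 0.0441 = 0.1848
B_A = 1 / 0.1848 = 5.4113
Σp_Bᵢ² = 0.03² + 0.61² + 0.04² + 0.14² + 0.05² + 0.03² + 0.10² = 0.0009 + 0.3721 + 0.0016 + 0.0196 + 0.0025 + 0.0009 + 0.0100 = 0.4076
B_B = 1 / 0.4076 = 2.4534
Σp_Dᵢ² = 0.04² + 0.02² + 0.42² + 0.18² + 0.02² + 0.12² + 0.20² = 0.0016 + 0.0004 + 0.1764 + 0.0324 + 0.0004 + 0.0144 + 0.0400 = 0.2656
B_D = 1 / 0.2656 = 3.7651
Ranking by B (broadest → narrowest): Species A (5.41) > Species D (3.77) > Species B (2.45)

Species A > Species D > Species B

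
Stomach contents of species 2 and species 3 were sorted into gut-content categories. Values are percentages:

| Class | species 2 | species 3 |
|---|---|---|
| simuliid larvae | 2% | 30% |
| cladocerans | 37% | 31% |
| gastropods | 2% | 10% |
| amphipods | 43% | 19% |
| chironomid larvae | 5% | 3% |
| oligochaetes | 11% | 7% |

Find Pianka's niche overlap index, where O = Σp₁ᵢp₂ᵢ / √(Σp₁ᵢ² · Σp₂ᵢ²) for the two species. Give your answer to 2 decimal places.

0.75

Convert percentages to proportions (divide by 100).
Σ p₁ᵢp₂ᵢ = 0.0060 + 0.1147 + 0.0020 + 0.0817 + 0.0015 + 0.0077 = 0.2136
Σp_1ᵢ² = 0.02² + 0.37² + 0.02² + 0.43² + 0.05² + 0.11² = 0.0004 + 0.1369 + 0.0004 + 0.1849 + 0.0025 + 0.0121 = 0.3372
Σp_2ᵢ² = 0.30² + 0.31² + 0.10² + 0.19² + 0.03² + 0.07² = 0.0900 + 0.0961 + 0.0100 + 0.0361 + 0.0009 + 0.0049 = 0.2380
O = 0.2136 / √(0.3372 × 0.2380) = 0.2136 / 0.28329 = 0.7540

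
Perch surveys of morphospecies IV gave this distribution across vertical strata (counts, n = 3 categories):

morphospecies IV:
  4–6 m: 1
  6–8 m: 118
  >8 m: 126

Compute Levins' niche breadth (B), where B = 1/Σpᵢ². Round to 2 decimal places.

Proportions for morphospecies IV (n=245): 1/245=0.0041, 118/245=0.4816, 126/245=0.5143
Σpᵢ² = 0.0041² + 0.4816² + 0.5143² = 0.000017 + 0.231939 + 0.264504 = 0.496460
B = 1 / 0.496460 = 2.0143

2.01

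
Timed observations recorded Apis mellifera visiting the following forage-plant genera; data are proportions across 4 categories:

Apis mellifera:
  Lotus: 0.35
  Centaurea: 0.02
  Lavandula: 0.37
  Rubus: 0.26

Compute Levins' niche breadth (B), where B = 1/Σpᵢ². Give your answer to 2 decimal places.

Σpᵢ² = 0.35² + 0.02² + 0.37² + 0.26² = 0.1225 + 0.0004 + 0.1369 + 0.0676 = 0.3274
B = 1 / 0.3274 = 3.0544

3.05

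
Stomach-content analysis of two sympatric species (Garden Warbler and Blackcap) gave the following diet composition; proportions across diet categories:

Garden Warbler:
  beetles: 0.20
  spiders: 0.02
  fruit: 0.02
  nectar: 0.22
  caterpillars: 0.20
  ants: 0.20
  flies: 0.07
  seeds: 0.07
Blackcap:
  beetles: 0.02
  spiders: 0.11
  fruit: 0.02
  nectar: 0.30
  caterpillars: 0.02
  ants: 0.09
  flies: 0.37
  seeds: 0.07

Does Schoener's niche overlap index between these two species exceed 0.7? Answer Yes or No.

Σ|p₁ᵢ − p₂ᵢ| = 0.18 + 0.09 + 0.00 + 0.08 + 0.18 + 0.11 + 0.30 + 0.00 = 0.94
D = 1 − ½ × 0.94 = 1 − 0.470 = 0.5300
D = 0.5300 < 0.7 → No.

No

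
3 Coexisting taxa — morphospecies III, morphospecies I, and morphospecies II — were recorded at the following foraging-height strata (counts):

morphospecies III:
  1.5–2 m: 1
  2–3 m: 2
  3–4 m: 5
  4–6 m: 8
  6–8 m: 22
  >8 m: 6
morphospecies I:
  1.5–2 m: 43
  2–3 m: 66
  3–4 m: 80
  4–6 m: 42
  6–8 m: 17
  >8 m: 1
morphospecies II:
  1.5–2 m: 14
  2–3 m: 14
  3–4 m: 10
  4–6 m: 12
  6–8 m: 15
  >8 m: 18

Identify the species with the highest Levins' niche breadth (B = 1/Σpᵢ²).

Proportions for morphospecies III (n=44): 1/44=0.0227, 2/44=0.0455, 5/44=0.1136, 8/44=0.1818, 22/44=0.5000, 6/44=0.1364
Proportions for morphospecies I (n=249): 43/249=0.1727, 66/249=0.2651, 80/249=0.3213, 42/249=0.1687, 17/249=0.0683, 1/249=0.0040
Proportions for morphospecies II (n=83): 14/83=0.1687, 14/83=0.1687, 10/83=0.1205, 12/83=0.1446, 15/83=0.1807, 18/83=0.2169
Σp_IIIᵢ² = 0.0227² + 0.0455² + 0.1136² + 0.1818² + 0.5000² + 0.1364² = 0.000515 + 0.002070 + 0.012905 + 0.033051 + 0.250000 + 0.018605 = 0.317146
B_III = 1 / 0.317146 = 3.1531
Σp_Iᵢ² = 0.1727² + 0.2651² + 0.3213² + 0.1687² + 0.0683² + 0.0040² = 0.029825 + 0.070278 + 0.103234 + 0.028460 + 0.004665 + 0.000016 = 0.236478
B_I = 1 / 0.236478 = 4.2287
Σp_IIᵢ² = 0.1687² + 0.1687² + 0.1205² + 0.1446² + 0.1807² + 0.2169² = 0.028460 + 0.028460 + 0.014520 + 0.020909 + 0.032652 + 0.047046 = 0.172047
B_II = 1 / 0.172047 = 5.8124
Highest B → broadest niche (most generalist): morphospecies II (B = 5.81).

morphospecies II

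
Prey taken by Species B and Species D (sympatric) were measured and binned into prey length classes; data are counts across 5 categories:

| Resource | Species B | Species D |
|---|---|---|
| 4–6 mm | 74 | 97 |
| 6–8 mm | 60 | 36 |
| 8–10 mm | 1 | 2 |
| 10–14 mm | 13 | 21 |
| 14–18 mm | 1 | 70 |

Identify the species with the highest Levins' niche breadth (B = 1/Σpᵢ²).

Proportions for Species B (n=149): 74/149=0.4966, 60/149=0.4027, 1/149=0.0067, 13/149=0.0872, 1/149=0.0067
Proportions for Species D (n=226): 97/226=0.4292, 36/226=0.1593, 2/226=0.0088, 21/226=0.0929, 70/226=0.3097
Σp_Bᵢ² = 0.4966² + 0.4027² + 0.0067² + 0.0872² + 0.0067² = 0.246612 + 0.162167 + 0.000045 + 0.007604 + 0.000045 = 0.416473
B_B = 1 / 0.416473 = 2.4011
Σp_Dᵢ² = 0.4292² + 0.1593² + 0.0088² + 0.0929² + 0.3097² = 0.184213 + 0.025376 + 0.000077 + 0.008630 + 0.095914 = 0.314210
B_D = 1 / 0.314210 = 3.1826
Highest B → broadest niche (most generalist): Species D (B = 3.18).

Species D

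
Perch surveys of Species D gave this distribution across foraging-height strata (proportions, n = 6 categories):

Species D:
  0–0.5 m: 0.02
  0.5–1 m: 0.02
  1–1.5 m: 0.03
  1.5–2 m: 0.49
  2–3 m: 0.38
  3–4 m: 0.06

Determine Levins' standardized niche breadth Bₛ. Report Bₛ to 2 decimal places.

Σpᵢ² = 0.02² + 0.02² + 0.03² + 0.49² + 0.38² + 0.06² = 0.0004 + 0.0004 + 0.0009 + 0.2401 + 0.1444 + 0.0036 = 0.3898
B = 1 / 0.3898 = 2.5654
Bₛ = (B − 1)/(n − 1) = (2.5654 − 1)/(6 − 1) = 1.5654/5 = 0.3131

0.31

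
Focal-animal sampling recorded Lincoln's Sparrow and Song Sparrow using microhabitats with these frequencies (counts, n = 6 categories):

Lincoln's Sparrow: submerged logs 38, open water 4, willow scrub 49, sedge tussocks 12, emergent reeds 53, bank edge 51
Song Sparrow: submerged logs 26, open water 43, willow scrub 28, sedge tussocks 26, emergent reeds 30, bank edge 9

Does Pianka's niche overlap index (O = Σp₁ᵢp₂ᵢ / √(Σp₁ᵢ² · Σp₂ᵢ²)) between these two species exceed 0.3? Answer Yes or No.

Yes

Proportions for Lincoln's Sparrow (n=207): 38/207=0.1836, 4/207=0.0193, 49/207=0.2367, 12/207=0.0580, 53/207=0.2560, 51/207=0.2464
Proportions for Song Sparrow (n=162): 26/162=0.1605, 43/162=0.2654, 28/162=0.1728, 26/162=0.1605, 30/162=0.1852, 9/162=0.0556
Σ p₁ᵢp₂ᵢ = 0.029468 + 0.005122 + 0.040902 + 0.009309 + 0.047411 + 0.013700 = 0.145912
Σp_1ᵢ² = 0.1836² + 0.0193² + 0.2367² + 0.0580² + 0.2560² + 0.2464² = 0.033709 + 0.000372 + 0.056027 + 0.003364 + 0.065536 + 0.060713 = 0.219721
Σp_2ᵢ² = 0.1605² + 0.2654² + 0.1728² + 0.1605² + 0.1852² + 0.0556² = 0.025760 + 0.070437 + 0.029860 + 0.025760 + 0.034299 + 0.003091 = 0.189207
O = 0.145912 / √(0.219721 × 0.189207) = 0.145912 / 0.2038940 = 0.7156
O = 0.7156 > 0.3 → Yes.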